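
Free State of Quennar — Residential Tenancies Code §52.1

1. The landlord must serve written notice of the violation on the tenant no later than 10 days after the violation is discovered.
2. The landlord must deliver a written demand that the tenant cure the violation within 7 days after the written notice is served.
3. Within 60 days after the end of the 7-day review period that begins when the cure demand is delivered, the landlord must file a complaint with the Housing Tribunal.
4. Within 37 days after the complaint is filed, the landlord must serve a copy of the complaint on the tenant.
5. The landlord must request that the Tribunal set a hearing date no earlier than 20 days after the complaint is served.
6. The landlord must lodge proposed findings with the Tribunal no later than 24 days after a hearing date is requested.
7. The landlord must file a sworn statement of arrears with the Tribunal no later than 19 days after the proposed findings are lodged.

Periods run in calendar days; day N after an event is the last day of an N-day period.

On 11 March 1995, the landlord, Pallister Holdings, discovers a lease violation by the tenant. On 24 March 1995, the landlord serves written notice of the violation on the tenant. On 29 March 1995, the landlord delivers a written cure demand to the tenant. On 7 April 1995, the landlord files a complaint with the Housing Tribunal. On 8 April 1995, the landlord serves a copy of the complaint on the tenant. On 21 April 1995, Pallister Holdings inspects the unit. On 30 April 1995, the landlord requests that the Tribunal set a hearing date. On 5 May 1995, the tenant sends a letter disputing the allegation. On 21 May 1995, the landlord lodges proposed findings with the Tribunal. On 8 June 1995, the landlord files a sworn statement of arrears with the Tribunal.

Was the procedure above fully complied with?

No

Step 1 — counting 10 days from 11 March 1995 (when the violation is discovered) gives a deadline of 21 March 1995; not done until 24 March 1995, 3 days after the deadline.
The procedure was therefore not followed at step 1.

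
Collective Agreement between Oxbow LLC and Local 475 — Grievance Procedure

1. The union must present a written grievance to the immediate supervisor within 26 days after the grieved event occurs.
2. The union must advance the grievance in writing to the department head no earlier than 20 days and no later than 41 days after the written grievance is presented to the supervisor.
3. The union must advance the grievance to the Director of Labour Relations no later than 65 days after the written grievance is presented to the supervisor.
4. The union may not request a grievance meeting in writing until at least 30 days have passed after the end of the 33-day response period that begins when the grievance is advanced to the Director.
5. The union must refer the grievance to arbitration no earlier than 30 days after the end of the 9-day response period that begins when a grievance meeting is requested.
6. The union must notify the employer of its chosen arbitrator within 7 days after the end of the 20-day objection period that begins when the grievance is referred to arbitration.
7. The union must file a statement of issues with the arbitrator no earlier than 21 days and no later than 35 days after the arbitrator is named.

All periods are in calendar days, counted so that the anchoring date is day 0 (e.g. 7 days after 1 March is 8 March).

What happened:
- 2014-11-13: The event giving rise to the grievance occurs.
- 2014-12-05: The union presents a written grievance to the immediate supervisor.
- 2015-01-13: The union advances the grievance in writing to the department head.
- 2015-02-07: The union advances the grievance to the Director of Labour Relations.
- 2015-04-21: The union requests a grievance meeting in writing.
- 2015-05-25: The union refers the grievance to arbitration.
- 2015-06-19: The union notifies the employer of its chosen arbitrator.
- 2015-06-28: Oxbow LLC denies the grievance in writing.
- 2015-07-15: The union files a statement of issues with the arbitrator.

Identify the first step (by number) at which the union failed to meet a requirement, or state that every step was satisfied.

Step 5

Step 1: 26 days after 2014-11-13 (when the grieved event occurs) is 2014-12-09; 2014-12-05 is within that limit.
Step 2: the window is 20–41 days after 2014-12-05 (when the written grievance is presented to the supervisor), so 2014-12-25 through 2015-01-15; 2015-01-13 falls inside that range.
Step 3: 65 days after 2014-12-05 (when the written grievance is presented to the supervisor) is 2015-02-08; 2015-02-07 is within that limit.
Step 4: the earliest permitted date is 30 days after 2015-03-12 (end of the 33-day response period, which began when the grievance is advanced to the Director on 2015-02-07), i.e. 2015-04-11; done 2015-04-21, after the minimum wait.
Step 5: the earliest permitted date is 30 days after 2015-04-30 (end of the 9-day response period, which began when a grievance meeting is requested on 2015-04-21), i.e. 2015-05-30; 2015-05-25 is 5 days before the earliest permitted date.
Later steps need not be reached.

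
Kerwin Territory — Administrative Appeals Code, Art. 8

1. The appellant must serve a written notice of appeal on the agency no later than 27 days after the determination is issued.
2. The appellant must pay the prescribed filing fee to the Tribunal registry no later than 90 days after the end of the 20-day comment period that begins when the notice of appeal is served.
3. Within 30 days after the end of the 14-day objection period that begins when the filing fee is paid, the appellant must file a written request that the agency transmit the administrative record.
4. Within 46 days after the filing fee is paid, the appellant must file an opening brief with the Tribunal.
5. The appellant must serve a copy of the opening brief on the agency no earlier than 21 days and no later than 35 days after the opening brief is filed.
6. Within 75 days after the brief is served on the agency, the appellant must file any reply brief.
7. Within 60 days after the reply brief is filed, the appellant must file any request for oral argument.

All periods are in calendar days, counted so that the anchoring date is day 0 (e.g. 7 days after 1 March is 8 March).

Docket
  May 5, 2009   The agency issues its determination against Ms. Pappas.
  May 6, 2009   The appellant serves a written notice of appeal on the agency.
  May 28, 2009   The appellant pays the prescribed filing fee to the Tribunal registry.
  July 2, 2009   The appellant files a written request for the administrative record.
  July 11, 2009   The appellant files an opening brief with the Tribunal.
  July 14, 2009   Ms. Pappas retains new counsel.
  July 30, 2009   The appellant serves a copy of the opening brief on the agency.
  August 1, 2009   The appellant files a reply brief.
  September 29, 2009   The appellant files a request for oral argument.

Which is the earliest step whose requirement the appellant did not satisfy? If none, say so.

Step 1 — counting 27 days from May 5, 2009 (when the determination is issued) gives a deadline of June 1, 2009; done May 6, 2009 — timely.
Step 2 — counting 90 days from May 26, 2009 (end of the 20-day comment period, which began when the notice of appeal is served on May 6, 2009) gives a deadline of August 24, 2009; completed May 28, 2009, before the deadline.
Step 3 — counting 30 days from June 11, 2009 (end of the 14-day objection period, which began when the filing fee is paid on May 28, 2009) gives a deadline of July 11, 2009; done July 2, 2009 — timely.
Step 4 — counting 46 days from May 28, 2009 (when the filing fee is paid) gives a deadline of July 13, 2009; July 11, 2009 is within that limit.
Step 5 — 21 and 35 days from July 11, 2009 (when the opening brief is filed) are August 1, 2009 and August 15, 2009 respectively; done July 30, 2009 — 2 days before the window opened.
The analysis stops there.

Step 5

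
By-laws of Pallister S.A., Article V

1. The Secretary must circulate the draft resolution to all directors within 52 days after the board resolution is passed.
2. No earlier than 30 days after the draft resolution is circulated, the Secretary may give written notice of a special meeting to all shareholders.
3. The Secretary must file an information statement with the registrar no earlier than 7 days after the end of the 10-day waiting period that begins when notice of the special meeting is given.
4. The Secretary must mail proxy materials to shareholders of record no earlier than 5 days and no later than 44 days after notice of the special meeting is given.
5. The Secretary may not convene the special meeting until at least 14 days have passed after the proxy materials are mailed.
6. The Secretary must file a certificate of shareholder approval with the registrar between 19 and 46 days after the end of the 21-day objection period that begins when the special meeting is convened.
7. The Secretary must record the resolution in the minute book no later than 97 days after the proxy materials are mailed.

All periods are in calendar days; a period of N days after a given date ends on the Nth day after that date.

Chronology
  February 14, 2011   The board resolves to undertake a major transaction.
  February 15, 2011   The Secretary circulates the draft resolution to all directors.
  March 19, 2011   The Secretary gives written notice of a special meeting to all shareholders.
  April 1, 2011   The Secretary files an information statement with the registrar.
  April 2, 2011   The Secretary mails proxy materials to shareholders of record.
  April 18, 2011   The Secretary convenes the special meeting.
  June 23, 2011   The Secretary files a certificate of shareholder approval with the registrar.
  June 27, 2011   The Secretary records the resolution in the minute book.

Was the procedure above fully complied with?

No

Step 1 — counting 52 days from February 14, 2011 (when the board resolution is passed) gives a deadline of April 7, 2011; completed February 15, 2011, before the deadline.
Step 2 — must wait 30 days from February 15, 2011 (when the draft resolution is circulated), so not before March 17, 2011; March 19, 2011 is on or after that date.
Step 3 — must wait 7 days from March 29, 2011 (end of the 10-day waiting period, which began when notice of the special meeting is given on March 19, 2011), so not before April 5, 2011; done April 1, 2011 — 4 days too early.
That is the first point of non-compliance.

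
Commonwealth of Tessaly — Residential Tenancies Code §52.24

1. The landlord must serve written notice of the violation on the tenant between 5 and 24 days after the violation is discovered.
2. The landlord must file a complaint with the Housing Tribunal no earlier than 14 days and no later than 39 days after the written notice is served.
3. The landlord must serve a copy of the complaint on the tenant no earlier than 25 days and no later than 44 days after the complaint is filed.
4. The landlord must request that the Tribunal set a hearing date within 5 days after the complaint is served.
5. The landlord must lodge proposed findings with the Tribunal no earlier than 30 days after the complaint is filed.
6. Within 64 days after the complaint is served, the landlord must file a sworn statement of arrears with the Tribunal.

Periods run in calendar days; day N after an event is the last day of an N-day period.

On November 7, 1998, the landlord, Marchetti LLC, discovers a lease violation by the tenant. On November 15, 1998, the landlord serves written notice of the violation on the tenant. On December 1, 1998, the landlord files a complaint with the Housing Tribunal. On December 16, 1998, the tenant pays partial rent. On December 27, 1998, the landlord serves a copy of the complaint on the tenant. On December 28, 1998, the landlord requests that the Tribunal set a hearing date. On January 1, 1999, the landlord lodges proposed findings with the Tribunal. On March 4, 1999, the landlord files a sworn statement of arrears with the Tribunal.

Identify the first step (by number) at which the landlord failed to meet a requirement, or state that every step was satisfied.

Step 6

(1) the permitted window runs from November 7, 1998 + 5 = November 12, 1998 to November 7, 1998 + 24 = December 1, 1998; done November 15, 1998, which is between those dates.
(2) the permitted window runs from November 15, 1998 + 14 = November 29, 1998 to November 15, 1998 + 39 = December 24, 1998; done December 1, 1998 — within the window.
(3) the permitted window runs from December 1, 1998 + 25 = December 26, 1998 to December 1, 1998 + 44 = January 14, 1999; done December 27, 1998, which is between those dates.
(4) due by December 27, 1998 + 5 days = January 1, 1999; December 28, 1998 is within that limit.
(5) permitted from December 1, 1998 + 30 days = December 31, 1998 onward; done January 1, 1999 — permitted.
(6) due by December 27, 1998 + 64 days = March 1, 1999; March 4, 1999 misses that deadline by 3 days.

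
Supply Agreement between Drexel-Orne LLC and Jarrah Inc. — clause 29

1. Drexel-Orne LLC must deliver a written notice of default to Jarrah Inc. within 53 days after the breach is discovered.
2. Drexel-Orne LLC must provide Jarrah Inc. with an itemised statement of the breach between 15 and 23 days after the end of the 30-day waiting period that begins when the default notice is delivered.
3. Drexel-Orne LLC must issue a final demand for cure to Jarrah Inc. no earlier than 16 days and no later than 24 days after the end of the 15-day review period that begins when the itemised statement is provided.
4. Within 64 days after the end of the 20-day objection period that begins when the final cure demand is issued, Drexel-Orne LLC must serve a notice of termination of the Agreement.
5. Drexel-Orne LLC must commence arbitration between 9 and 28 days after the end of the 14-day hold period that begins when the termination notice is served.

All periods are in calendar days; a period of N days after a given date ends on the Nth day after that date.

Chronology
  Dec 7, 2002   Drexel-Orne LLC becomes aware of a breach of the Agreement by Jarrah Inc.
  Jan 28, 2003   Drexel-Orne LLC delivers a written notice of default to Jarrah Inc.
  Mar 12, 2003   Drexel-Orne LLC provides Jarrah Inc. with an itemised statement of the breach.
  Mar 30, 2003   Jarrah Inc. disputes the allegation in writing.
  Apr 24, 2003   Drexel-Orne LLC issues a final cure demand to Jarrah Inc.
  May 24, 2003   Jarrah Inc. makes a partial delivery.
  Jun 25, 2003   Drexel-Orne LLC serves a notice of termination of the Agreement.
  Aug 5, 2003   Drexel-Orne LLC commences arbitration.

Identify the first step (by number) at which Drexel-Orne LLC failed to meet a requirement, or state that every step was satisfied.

Step 2

(1) due by Dec 7, 2002 + 53 days = Jan 29, 2003; completed Jan 28, 2003, before the deadline.
(2) the permitted window runs from Feb 27, 2003 + 15 = Mar 14, 2003 to Feb 27, 2003 + 23 = Mar 22, 2003; Mar 12, 2003 is 2 days too early.
No need to go further; step 2 was not satisfied.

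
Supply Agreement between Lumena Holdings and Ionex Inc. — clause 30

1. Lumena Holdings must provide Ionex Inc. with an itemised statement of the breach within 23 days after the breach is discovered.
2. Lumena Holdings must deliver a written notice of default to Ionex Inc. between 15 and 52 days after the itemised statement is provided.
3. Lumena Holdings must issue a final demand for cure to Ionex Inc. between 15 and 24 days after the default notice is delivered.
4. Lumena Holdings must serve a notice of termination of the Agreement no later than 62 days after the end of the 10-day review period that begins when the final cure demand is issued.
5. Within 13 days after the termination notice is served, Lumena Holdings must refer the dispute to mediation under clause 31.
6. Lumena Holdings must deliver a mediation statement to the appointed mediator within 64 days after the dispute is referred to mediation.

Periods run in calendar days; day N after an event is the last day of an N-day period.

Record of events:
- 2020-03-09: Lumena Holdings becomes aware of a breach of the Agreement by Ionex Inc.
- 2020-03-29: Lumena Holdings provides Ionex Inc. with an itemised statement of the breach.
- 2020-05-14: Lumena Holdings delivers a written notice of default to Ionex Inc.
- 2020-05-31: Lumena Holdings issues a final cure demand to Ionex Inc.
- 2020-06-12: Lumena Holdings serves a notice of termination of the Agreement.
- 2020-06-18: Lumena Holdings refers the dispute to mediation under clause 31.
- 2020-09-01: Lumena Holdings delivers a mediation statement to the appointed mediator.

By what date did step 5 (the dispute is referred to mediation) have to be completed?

Step 5 runs from 2020-06-12, when the termination notice is served. 13 days after 2020-06-12 is 2020-06-25.

2020-06-25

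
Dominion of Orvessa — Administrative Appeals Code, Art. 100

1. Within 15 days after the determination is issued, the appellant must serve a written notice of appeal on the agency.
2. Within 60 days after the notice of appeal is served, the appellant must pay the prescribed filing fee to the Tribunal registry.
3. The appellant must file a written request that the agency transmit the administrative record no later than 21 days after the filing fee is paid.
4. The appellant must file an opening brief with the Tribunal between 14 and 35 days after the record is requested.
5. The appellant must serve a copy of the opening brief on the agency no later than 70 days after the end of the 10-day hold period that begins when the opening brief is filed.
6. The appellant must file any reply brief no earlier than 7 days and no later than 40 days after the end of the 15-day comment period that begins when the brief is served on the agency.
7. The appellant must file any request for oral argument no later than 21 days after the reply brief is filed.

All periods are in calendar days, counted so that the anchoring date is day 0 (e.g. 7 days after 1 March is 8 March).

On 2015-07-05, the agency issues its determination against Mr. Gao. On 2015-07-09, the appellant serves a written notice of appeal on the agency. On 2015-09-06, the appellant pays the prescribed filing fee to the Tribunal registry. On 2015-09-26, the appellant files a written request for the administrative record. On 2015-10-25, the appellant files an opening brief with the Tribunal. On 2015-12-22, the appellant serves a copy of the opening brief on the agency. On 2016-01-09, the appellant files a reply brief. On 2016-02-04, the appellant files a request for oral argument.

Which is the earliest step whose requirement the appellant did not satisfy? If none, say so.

Step 1 — counting 15 days from 2015-07-05 (when the determination is issued) gives a deadline of 2015-07-20; 2015-07-09 is within that limit.
Step 2 — counting 60 days from 2015-07-09 (when the notice of appeal is served) gives a deadline of 2015-09-07; 2015-09-06 is within that limit.
Step 3 — counting 21 days from 2015-09-06 (when the filing fee is paid) gives a deadline of 2015-09-27; completed 2015-09-26, before the deadline.
Step 4 — 14 and 35 days from 2015-09-26 (when the record is requested) are 2015-10-10 and 2015-10-31 respectively; 2015-10-25 falls inside that range.
Step 5 — counting 70 days from 2015-11-04 (end of the 10-day hold period, which began when the opening brief is filed on 2015-10-25) gives a deadline of 2016-01-13; done 2015-12-22 — timely.
Step 6 — 7 and 40 days from 2016-01-06 (end of the 15-day comment period, which began when the brief is served on the agency on 2015-12-22) are 2016-01-13 and 2016-02-15 respectively; done 2016-01-09 — 4 days before the window opened.
The procedure was therefore not followed at step 6.

Step 6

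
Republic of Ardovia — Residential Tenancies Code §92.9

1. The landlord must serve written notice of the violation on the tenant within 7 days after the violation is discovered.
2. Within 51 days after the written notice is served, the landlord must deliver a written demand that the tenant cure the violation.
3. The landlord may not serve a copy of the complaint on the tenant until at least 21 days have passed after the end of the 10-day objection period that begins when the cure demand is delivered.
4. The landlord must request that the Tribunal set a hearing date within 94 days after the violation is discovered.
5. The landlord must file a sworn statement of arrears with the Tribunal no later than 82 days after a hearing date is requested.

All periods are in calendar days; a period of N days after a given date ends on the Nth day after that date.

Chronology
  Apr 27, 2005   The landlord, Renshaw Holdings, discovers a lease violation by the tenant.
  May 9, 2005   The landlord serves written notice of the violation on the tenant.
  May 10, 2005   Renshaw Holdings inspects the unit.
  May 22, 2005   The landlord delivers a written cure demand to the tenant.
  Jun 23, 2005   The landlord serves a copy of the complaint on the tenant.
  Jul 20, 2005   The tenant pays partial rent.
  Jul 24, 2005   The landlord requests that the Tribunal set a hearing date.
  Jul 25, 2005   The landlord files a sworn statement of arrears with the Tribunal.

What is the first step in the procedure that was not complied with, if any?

Step 1 — counting 7 days from Apr 27, 2005 (when the violation is discovered) gives a deadline of May 4, 2005; not done until May 9, 2005, 5 days after the deadline.
That is the first point of non-compliance.

Step 1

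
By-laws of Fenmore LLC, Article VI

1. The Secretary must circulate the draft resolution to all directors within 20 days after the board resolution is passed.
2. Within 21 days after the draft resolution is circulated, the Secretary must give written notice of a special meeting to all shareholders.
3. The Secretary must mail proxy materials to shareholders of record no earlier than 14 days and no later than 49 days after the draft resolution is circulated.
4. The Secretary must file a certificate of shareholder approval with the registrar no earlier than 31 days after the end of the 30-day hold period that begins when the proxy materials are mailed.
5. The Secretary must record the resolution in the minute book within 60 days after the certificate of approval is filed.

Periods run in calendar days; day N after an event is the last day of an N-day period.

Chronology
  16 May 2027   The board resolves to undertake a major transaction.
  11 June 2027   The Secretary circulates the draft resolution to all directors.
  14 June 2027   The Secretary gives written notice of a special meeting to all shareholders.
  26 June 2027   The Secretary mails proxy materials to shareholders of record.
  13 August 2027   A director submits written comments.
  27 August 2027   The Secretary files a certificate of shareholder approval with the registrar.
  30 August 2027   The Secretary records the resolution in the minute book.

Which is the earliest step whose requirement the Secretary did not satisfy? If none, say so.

Step 1: 20 days after 16 May 2027 (when the board resolution is passed) is 5 June 2027; done 11 June 2027 — 6 days late.
The analysis stops there.

Step 1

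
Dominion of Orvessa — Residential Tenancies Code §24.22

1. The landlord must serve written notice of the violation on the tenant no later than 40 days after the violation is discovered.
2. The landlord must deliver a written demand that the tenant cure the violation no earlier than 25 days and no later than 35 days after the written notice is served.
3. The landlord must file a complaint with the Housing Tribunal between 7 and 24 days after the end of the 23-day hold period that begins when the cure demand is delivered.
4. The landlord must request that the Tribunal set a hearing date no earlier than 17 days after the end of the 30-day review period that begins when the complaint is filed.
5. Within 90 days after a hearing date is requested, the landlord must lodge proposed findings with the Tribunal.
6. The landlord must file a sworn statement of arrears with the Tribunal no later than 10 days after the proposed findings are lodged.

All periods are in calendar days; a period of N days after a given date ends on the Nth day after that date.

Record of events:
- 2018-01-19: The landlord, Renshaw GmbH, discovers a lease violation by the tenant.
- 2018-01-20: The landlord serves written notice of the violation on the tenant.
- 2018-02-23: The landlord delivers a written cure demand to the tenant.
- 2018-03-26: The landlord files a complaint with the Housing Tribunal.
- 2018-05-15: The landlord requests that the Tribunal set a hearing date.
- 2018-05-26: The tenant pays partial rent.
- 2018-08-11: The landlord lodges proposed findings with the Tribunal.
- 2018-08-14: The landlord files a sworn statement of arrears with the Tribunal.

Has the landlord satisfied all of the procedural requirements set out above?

(1) due by 2018-01-19 + 40 days = 2018-02-28; done 2018-01-20 — timely.
(2) the permitted window runs from 2018-01-20 + 25 = 2018-02-14 to 2018-01-20 + 35 = 2018-02-24; done 2018-02-23 — within the window.
(3) the permitted window runs from 2018-03-18 + 7 = 2018-03-25 to 2018-03-18 + 24 = 2018-04-11; done 2018-03-26 — within the window.
(4) permitted from 2018-04-25 + 17 days = 2018-05-12 onward; done 2018-05-15 — permitted.
(5) due by 2018-05-15 + 90 days = 2018-08-13; 2018-08-11 is within that limit.
(6) due by 2018-08-11 + 10 days = 2018-08-21; done 2018-08-14 — timely.

Yes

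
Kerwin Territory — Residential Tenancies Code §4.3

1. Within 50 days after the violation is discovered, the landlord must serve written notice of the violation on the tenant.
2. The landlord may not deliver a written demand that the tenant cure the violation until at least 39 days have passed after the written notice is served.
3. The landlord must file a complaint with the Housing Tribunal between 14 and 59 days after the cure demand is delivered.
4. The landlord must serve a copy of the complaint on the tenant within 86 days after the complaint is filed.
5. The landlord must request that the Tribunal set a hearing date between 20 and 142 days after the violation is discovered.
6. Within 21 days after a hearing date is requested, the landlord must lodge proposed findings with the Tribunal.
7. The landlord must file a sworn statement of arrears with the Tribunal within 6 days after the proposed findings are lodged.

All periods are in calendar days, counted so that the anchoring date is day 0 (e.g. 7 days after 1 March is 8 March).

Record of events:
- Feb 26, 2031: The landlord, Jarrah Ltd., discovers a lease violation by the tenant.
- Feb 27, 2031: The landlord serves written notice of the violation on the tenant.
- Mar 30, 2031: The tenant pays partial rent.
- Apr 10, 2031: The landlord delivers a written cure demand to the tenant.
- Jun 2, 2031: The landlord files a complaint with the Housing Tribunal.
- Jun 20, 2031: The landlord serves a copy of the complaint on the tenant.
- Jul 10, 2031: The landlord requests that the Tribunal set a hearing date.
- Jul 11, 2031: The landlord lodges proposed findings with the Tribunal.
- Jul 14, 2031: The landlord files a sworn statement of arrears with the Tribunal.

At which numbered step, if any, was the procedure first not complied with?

Step 1 — counting 50 days from Feb 26, 2031 (when the violation is discovered) gives a deadline of Apr 17, 2031; completed Feb 27, 2031, before the deadline.
Step 2 — must wait 39 days from Feb 27, 2031 (when the written notice is served), so not before Apr 7, 2031; done Apr 10, 2031 — permitted.
Step 3 — 14 and 59 days from Apr 10, 2031 (when the cure demand is delivered) are Apr 24, 2031 and Jun 8, 2031 respectively; done Jun 2, 2031, which is between those dates.
Step 4 — counting 86 days from Jun 2, 2031 (when the complaint is filed) gives a deadline of Aug 27, 2031; Jun 20, 2031 is within that limit.
Step 5 — 20 and 142 days from Feb 26, 2031 (when the violation is discovered) are Mar 18, 2031 and Jul 18, 2031 respectively; done Jul 10, 2031, which is between those dates.
Step 6 — counting 21 days from Jul 10, 2031 (when a hearing date is requested) gives a deadline of Jul 31, 2031; completed Jul 11, 2031, before the deadline.
Step 7 — counting 6 days from Jul 11, 2031 (when the proposed findings are lodged) gives a deadline of Jul 17, 2031; done Jul 14, 2031 — timely.

None — every step was satisfied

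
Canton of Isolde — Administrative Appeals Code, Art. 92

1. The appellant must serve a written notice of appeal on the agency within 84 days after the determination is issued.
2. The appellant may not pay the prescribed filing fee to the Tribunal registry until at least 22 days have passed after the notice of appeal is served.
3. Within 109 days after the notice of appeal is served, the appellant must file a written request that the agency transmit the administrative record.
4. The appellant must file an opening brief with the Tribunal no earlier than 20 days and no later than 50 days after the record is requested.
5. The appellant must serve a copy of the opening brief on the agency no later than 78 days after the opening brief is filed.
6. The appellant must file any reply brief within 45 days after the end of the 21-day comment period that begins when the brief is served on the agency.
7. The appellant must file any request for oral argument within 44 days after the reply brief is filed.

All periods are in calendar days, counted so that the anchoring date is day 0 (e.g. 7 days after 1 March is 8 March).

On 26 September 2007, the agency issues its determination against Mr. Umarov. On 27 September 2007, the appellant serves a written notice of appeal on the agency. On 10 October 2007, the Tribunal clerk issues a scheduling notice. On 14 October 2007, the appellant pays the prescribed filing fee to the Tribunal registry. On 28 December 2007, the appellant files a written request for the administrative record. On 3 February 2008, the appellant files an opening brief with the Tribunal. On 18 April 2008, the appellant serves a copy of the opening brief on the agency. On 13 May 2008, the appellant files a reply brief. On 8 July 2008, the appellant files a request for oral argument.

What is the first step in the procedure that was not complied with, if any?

(1) due by 26 September 2007 + 84 days = 19 December 2007; done 27 September 2007 — timely.
(2) permitted from 27 September 2007 + 22 days = 19 October 2007 onward; done 14 October 2007 — 5 days too early.

Step 2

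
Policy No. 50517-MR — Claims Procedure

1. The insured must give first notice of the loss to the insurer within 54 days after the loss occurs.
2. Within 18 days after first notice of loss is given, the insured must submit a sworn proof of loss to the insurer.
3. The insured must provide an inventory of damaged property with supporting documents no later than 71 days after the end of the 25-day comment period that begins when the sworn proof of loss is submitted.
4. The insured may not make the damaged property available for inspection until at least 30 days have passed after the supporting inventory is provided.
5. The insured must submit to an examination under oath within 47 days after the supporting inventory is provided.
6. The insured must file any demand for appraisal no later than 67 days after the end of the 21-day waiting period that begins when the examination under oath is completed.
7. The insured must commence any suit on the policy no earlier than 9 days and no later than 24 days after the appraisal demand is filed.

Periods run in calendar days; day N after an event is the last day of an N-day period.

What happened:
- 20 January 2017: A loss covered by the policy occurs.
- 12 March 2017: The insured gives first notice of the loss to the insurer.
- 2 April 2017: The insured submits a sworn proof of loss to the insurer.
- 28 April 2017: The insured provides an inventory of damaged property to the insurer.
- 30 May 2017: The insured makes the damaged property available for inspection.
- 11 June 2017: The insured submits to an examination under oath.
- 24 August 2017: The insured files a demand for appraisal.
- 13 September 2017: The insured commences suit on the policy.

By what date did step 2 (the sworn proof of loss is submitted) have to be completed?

30 March 2017

Step 2 runs from 12 March 2017, when first notice of loss is given. 18 days after 12 March 2017 is 30 March 2017.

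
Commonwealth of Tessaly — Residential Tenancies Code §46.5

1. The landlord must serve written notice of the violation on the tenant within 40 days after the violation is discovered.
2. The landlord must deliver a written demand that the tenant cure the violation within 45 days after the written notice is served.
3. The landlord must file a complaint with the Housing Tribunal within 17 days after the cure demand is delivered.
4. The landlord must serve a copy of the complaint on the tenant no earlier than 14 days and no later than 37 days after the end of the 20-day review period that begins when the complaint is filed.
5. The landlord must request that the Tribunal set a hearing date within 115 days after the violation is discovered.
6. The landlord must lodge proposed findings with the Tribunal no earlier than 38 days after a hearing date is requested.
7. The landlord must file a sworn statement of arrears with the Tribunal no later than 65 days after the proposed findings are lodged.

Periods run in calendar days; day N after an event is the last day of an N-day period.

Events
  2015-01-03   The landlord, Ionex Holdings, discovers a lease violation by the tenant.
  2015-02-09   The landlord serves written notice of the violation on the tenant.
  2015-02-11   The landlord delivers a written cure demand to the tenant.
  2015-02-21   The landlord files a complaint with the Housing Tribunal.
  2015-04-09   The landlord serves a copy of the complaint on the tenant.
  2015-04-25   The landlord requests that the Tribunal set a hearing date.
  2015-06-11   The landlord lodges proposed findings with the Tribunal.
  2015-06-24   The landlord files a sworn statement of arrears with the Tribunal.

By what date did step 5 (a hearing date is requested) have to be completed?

2015-04-28

Step 5 runs from 2015-01-03, when the violation is discovered. 115 days after 2015-01-03 is 2015-04-28.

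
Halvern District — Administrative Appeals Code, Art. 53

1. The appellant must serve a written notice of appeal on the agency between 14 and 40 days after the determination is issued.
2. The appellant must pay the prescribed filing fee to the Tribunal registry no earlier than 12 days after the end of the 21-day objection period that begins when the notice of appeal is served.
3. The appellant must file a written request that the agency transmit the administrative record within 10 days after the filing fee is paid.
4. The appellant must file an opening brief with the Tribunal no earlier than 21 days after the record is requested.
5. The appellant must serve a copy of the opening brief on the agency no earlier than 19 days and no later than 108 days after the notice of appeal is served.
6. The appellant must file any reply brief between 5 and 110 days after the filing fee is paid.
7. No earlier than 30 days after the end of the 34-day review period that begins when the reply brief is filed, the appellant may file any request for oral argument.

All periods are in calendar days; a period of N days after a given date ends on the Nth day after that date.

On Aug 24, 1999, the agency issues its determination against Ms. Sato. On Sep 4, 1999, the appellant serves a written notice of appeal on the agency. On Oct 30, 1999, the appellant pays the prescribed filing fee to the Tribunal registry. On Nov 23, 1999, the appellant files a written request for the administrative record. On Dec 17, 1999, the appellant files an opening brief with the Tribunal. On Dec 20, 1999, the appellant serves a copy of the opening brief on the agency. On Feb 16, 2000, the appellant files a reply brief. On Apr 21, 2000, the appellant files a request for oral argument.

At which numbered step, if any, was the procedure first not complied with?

Step 1

Step 1 — 14 and 40 days from Aug 24, 1999 (when the determination is issued) are Sep 7, 1999 and Oct 3, 1999 respectively; done Sep 4, 1999 — 3 days before the window opened.
That is the first point of non-compliance.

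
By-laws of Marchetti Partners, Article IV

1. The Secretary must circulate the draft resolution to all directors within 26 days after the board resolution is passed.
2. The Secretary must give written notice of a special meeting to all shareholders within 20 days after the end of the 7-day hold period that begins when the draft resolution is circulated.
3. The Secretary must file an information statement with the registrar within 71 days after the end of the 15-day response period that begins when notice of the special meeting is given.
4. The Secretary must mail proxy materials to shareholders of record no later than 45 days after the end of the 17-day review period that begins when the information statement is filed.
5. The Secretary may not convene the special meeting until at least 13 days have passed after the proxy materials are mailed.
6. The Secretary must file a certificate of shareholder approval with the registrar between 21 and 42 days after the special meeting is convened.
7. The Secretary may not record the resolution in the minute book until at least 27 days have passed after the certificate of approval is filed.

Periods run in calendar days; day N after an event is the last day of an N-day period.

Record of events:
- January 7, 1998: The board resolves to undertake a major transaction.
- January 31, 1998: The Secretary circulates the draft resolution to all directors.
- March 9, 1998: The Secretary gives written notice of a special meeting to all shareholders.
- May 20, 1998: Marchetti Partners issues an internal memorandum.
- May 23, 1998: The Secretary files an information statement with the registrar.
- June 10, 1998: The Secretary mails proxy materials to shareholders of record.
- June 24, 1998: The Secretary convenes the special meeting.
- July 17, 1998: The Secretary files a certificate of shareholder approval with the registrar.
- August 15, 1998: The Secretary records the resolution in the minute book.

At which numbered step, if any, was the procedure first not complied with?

(1) due by January 7, 1998 + 26 days = February 2, 1998; done January 31, 1998 — timely.
(2) due by February 7, 1998 + 20 days = February 27, 1998; done March 9, 1998 — 10 days late.
No need to go further; step 2 was not satisfied.

Step 2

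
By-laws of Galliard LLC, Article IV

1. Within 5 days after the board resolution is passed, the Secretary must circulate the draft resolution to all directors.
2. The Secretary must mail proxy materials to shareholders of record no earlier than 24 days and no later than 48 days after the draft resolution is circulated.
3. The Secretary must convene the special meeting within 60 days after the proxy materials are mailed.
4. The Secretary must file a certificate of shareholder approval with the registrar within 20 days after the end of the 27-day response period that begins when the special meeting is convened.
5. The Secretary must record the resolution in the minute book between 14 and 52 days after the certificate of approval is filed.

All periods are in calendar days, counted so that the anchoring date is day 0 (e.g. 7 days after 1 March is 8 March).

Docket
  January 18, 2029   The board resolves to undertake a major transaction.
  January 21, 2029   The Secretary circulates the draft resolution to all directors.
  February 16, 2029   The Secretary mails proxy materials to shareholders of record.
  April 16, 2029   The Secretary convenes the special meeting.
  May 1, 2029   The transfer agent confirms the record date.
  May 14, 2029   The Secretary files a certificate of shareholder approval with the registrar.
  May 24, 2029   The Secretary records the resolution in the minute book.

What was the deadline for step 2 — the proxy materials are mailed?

March 10, 2029

Step 2 runs from January 21, 2029, when the draft resolution is circulated. The window is 24–48 days after January 21, 2029; it closes on March 10, 2029.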